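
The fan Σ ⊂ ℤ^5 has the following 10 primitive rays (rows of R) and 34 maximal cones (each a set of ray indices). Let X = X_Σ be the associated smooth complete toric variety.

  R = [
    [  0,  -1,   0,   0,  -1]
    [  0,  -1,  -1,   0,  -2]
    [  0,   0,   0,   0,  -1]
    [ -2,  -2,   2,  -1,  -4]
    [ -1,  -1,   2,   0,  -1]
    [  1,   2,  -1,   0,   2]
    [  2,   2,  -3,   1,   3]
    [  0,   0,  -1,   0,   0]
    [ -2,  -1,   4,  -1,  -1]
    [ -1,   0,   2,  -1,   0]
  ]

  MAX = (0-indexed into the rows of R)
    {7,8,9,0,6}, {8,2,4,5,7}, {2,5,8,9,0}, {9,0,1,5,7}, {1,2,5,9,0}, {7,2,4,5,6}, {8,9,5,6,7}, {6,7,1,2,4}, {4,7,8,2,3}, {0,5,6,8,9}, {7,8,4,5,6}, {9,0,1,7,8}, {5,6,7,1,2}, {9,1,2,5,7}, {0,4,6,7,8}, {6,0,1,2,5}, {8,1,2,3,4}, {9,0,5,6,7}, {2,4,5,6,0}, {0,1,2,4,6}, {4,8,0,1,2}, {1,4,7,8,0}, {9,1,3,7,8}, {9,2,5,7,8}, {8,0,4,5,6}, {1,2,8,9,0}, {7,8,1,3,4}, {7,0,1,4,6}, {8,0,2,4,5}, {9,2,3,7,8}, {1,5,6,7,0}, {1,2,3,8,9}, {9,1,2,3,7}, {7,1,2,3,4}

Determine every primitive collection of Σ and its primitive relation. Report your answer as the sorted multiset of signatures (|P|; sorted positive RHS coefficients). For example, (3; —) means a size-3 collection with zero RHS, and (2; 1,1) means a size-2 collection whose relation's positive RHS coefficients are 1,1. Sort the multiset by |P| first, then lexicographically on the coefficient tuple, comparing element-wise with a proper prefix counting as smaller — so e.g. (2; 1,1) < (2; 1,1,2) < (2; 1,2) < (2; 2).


|primitive collections| = 14. Relations:

  P = {4,9}:  v_{4} + v_{9} = v_{8}  →  sig = (2; 1)
  P = {3,6}:  v_{3} + v_{6} = v_{2} + v_{7}  →  sig = (2; 1,1)
  P = {3,5}:  v_{3} + v_{5} = 2·v_{2} + v_{7} + v_{9}  →  sig = (2; 1,1,2)
  P = {0,3}:  v_{0} + v_{3} = 2·v_{1} + v_{8}  →  sig = (2; 1,2)
  P = {1,6,8}:  v_{1} + v_{6} + v_{8} = 0  →  sig = (3; —)
  P = {0,2,7}:  v_{0} + v_{2} + v_{7} = v_{1}  →  sig = (3; 1)
  P = {1,4,5}:  v_{1} + v_{4} + v_{5} = v_{2}  →  sig = (3; 1)
  P = {2,6,9}:  v_{2} + v_{6} + v_{9} = v_{5}  →  sig = (3; 1)
  P = {1,5,8}:  v_{1} + v_{5} + v_{8} = v_{2} + v_{9}  →  sig = (3; 1,1)
  P = {2,6,8}:  v_{2} + v_{6} + v_{8} = v_{4} + v_{5}  →  sig = (3; 1,1)
  P = {1,6,9}:  v_{1} + v_{6} + v_{9} = v_{0} + v_{5} + v_{7}  →  sig = (3; 1,1,1)
  P = {0,4,5,7}:  v_{0} + v_{4} + v_{5} + v_{7} = 0  →  sig = (4; —)
  P = {0,5,7,8}:  v_{0} + v_{5} + v_{7} + v_{8} = v_{9}  →  sig = (4; 1)
  P = {1,2,7,8}:  v_{1} + v_{2} + v_{7} + v_{8} = v_{3}  →  sig = (4; 1)

Sorted signature multiset PRS(X):
{ (2; 1),  (2; 1,1),  (2; 1,1,2),  (2; 1,2),  (3; —),  (3; 1) ×3,  (3; 1,1) ×2,  (3; 1,1,1),  (4; —),  (4; 1) ×2 }


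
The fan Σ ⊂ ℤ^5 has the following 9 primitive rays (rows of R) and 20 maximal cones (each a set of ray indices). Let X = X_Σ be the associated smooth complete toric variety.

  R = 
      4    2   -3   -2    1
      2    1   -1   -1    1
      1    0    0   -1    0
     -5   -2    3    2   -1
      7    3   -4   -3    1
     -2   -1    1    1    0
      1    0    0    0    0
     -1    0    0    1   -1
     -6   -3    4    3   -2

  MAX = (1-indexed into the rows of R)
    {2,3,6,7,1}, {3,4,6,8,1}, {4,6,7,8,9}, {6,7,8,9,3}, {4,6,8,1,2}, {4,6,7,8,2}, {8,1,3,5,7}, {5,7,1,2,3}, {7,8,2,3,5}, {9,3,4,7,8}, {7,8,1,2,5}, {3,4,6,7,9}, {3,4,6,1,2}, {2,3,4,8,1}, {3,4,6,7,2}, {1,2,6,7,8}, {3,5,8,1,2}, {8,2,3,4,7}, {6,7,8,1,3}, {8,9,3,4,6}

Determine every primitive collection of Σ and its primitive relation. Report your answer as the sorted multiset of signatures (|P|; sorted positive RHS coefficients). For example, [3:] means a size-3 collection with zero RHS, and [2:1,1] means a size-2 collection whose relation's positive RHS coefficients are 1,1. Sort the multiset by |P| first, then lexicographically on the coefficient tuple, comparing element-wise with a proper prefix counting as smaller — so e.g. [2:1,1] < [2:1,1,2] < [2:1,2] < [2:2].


Δ(Σ) — 9 vertices, 9 min non-faces:

  P={2,9}:  v_{2} + v_{9} = v_{4} + v_{7}  ⇒ sig = [2:1,1]
  P={5,6}:  v_{5} + v_{6} = v_{1} + v_{7}  ⇒ sig = [2:1,1]
  P={1,9}:  v_{1} + v_{9} = v_{3} + v_{6} + v_{8}  ⇒ sig = [2:1,1,1]
  P={4,5}:  v_{4} + v_{5} = v_{2} + v_{3} + v_{8}  ⇒ sig = [2:1,1,1]
  P={5,9}:  v_{5} + v_{9} = v_{3} + v_{7} + v_{8}  ⇒ sig = [2:1,1,1]
  P={1,4,7}:  v_{1} + v_{4} + v_{7} = 0  ⇒ sig = [3:]
  P={2,3,6,8}:  v_{2} + v_{3} + v_{6} + v_{8} = 0  ⇒ sig = [4:]
  P={1,2,3,7,8}:  v_{1} + v_{2} + v_{3} + v_{7} + v_{8} = v_{5}  ⇒ sig = [5:1]
  P={3,4,6,7,8}:  v_{3} + v_{4} + v_{6} + v_{7} + v_{8} = v_{9}  ⇒ sig = [5:1]

Hence PRS(X_Σ) =
    |P|=2: 5 collections, coeffs (1,1), (1,1), (1,1,1), (1,1,1), (1,1,1)
    |P|=3: 1 collection, coeffs ()
    |P|=4: 1 collection, coeffs ()
    |P|=5: 2 collections, coeffs (1), (1)


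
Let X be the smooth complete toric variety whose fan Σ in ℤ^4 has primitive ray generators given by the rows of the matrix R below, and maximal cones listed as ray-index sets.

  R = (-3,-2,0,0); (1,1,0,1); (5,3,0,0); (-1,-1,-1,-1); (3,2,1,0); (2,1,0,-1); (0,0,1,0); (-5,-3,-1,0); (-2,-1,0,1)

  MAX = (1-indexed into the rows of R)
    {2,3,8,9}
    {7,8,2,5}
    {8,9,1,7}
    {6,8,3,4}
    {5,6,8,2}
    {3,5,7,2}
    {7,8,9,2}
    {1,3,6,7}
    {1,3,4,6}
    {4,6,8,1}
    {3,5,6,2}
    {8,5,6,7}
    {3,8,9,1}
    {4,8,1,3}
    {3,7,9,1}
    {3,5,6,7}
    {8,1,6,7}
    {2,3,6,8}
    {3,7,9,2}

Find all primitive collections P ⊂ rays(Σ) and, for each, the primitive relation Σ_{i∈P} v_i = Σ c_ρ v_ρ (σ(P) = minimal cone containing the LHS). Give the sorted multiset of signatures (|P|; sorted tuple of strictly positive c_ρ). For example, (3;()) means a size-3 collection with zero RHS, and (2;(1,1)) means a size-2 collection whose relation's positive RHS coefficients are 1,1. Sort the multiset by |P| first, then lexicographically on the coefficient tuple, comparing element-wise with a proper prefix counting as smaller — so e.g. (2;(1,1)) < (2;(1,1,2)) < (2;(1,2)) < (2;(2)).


Σ has 12 primitive collections:

  P={6,9}:  v_{6} + v_{9} = 0 ; sig = (2;())
  P={1,2}:  v_{1} + v_{2} = v_{9} ; sig = (2;(1))
  P={1,5}:  v_{1} + v_{5} = v_{7} ; sig = (2;(1))
  P={4,5}:  v_{4} + v_{5} = v_{6} ; sig = (2;(1))
  P={2,4}:  v_{2} + v_{4} = v_{3} + v_{8} ; sig = (2;(1,1))
  P={4,7}:  v_{4} + v_{7} = v_{1} + v_{6} ; sig = (2;(1,1))
  P={5,9}:  v_{5} + v_{9} = v_{2} + v_{7} ; sig = (2;(1,1))
  P={4,9}:  v_{4} + v_{9} = v_{1} + v_{3} + v_{8} ; sig = (2;(1,1,1))
  P={3,7,8}:  v_{3} + v_{7} + v_{8} = 0 ; sig = (3;())
  P={2,6,7}:  v_{2} + v_{6} + v_{7} = v_{5} ; sig = (3;(1))
  P={3,5,8}:  v_{3} + v_{5} + v_{8} = v_{2} + v_{6} ; sig = (3;(1,1))
  P={1,3,6,8}:  v_{1} + v_{3} + v_{6} + v_{8} = v_{4} ; sig = (4;(1))

Hence PRS(X_Σ) =
    (2;())
    (2;(1))
    (2;(1))
    (2;(1))
    (2;(1,1))
    (2;(1,1))
    (2;(1,1))
    (2;(1,1,1))
    (3;())
    (3;(1))
    (3;(1,1))
    (4;(1))


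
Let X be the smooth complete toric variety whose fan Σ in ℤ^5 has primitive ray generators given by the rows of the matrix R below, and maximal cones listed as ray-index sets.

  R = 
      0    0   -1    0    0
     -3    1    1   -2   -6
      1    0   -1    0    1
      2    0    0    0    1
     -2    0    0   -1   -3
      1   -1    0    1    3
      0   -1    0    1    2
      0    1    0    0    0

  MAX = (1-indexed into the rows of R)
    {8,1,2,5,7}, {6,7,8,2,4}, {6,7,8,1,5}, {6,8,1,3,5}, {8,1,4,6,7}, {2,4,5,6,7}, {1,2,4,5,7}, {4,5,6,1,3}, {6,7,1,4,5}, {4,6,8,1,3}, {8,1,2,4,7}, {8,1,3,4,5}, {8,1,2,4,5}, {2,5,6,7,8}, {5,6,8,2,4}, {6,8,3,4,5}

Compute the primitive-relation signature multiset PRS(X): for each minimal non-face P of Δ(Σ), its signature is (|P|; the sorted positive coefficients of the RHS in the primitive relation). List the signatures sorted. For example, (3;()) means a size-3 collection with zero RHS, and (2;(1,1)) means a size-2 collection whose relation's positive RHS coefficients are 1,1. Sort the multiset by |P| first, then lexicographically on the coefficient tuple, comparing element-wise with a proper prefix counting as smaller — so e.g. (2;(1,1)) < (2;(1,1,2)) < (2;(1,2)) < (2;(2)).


Minimal non-faces — 5 found among 8 rays, 16 max cones:

  P = {3,7}:  v_{3} + v_{7} = v_{1} + v_{6} ; sig = (2;(1,1))
  P = {2,3}:  v_{2} + v_{3} = v_{4} + 2·v_{5} + v_{8} ; sig = (2;(1,1,2))
  P = {1,2,6}:  v_{1} + v_{2} + v_{6} = v_{5} ; sig = (3;(1))
  P = {4,5,7,8}:  v_{4} + v_{5} + v_{7} + v_{8} = 0 ; sig = (4;())
  P = {1,4,5,6,8}:  v_{1} + v_{4} + v_{5} + v_{6} + v_{8} = v_{3} ; sig = (5;(1))

Hence PRS(X_Σ) =
    |P|=2: 2 collections, coeffs (1,1), (1,1,2)
    |P|=3: 1 collection, coeffs (1)
    |P|=4: 1 collection, coeffs ()
    |P|=5: 1 collection, coeffs (1)


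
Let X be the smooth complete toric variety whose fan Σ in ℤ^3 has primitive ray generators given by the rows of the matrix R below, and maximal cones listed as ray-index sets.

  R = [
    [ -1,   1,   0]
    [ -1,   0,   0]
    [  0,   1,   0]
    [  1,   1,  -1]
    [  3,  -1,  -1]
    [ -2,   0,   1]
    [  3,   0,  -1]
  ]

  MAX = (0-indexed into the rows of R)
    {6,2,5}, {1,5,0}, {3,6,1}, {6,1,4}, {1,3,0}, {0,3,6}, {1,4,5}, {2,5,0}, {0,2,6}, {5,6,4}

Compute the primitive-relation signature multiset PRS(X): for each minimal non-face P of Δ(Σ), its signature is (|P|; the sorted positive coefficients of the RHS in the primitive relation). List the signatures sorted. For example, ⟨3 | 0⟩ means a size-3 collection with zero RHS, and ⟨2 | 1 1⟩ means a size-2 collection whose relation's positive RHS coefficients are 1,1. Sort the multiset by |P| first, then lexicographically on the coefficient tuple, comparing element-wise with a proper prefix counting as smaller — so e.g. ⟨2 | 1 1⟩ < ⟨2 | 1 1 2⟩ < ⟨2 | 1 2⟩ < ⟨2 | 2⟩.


The 9 primitive collections of Σ (r=7, n=3):

  P={1,2}:  v_{1} + v_{2} = v_{0}  so sig = ⟨2 | 1⟩
  P={2,4}:  v_{2} + v_{4} = v_{6}  so sig = ⟨2 | 1⟩
  P={3,5}:  v_{3} + v_{5} = v_{0}  so sig = ⟨2 | 1⟩
  P={0,4}:  v_{0} + v_{4} = v_{1} + v_{6}  so sig = ⟨2 | 1 1⟩
  P={2,3}:  v_{2} + v_{3} = 2·v_{0} + v_{6}  so sig = ⟨2 | 1 2⟩
  P={3,4}:  v_{3} + v_{4} = 2·v_{1} + 2·v_{6}  so sig = ⟨2 | 2 2⟩
  P={1,5,6}:  v_{1} + v_{5} + v_{6} = 0  so sig = ⟨3 | 0⟩
  P={0,1,6}:  v_{0} + v_{1} + v_{6} = v_{3}  so sig = ⟨3 | 1⟩
  P={0,5,6}:  v_{0} + v_{5} + v_{6} = v_{2}  so sig = ⟨3 | 1⟩

Signatures (|P|; sorted positive RHS coefficients), sorted:
[⟨2 | 1⟩, ⟨2 | 1⟩, ⟨2 | 1⟩, ⟨2 | 1 1⟩, ⟨2 | 1 2⟩, ⟨2 | 2 2⟩, ⟨3 | 0⟩, ⟨3 | 1⟩, ⟨3 | 1⟩]


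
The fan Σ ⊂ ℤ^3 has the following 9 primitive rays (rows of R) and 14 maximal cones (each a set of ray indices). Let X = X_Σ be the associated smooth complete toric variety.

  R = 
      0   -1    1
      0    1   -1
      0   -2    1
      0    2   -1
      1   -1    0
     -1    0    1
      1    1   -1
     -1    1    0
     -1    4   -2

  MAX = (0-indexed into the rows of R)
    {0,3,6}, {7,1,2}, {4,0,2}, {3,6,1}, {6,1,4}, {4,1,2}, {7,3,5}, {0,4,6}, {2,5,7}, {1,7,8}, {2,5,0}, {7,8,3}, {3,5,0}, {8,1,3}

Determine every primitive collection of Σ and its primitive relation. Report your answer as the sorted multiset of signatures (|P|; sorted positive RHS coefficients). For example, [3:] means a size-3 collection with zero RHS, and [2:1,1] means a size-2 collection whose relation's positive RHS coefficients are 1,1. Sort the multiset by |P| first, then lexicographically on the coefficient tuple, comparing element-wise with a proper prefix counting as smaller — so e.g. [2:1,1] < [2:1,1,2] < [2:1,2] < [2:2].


16 collections generate NE(X_Σ); each relation:

  • {0,1}:  v_{0} + v_{1} = 0 — sig = [2:]
  • {2,3}:  v_{2} + v_{3} = 0 — sig = [2:]
  • {4,7}:  v_{4} + v_{7} = 0 — sig = [2:]
  • {0,7}:  v_{0} + v_{7} = v_{5} — sig = [2:1]
  • {1,5}:  v_{1} + v_{5} = v_{7} — sig = [2:1]
  • {2,6}:  v_{2} + v_{6} = v_{4} — sig = [2:1]
  • {3,4}:  v_{3} + v_{4} = v_{6} — sig = [2:1]
  • {4,5}:  v_{4} + v_{5} = v_{0} — sig = [2:1]
  • {6,7}:  v_{6} + v_{7} = v_{3} — sig = [2:1]
  • {0,8}:  v_{0} + v_{8} = v_{3} + v_{7} — sig = [2:1,1]
  • {2,8}:  v_{2} + v_{8} = v_{1} + v_{7} — sig = [2:1,1]
  • {4,8}:  v_{4} + v_{8} = v_{1} + v_{3} — sig = [2:1,1]
  • {5,6}:  v_{5} + v_{6} = v_{0} + v_{3} — sig = [2:1,1]
  • {5,8}:  v_{5} + v_{8} = v_{3} + 2·v_{7} — sig = [2:1,2]
  • {6,8}:  v_{6} + v_{8} = v_{1} + 2·v_{3} — sig = [2:1,2]
  • {1,3,7}:  v_{1} + v_{3} + v_{7} = v_{8} — sig = [3:1]

Signatures (|P|; sorted positive RHS coefficients), sorted:
    |P|=2: 15 collections, coeffs (), (), (), (1), (1), (1), (1), (1), (1), (1,1), (1,1), (1,1), (1,1), (1,2), (1,2)
    |P|=3: 1 collection, coeffs (1)


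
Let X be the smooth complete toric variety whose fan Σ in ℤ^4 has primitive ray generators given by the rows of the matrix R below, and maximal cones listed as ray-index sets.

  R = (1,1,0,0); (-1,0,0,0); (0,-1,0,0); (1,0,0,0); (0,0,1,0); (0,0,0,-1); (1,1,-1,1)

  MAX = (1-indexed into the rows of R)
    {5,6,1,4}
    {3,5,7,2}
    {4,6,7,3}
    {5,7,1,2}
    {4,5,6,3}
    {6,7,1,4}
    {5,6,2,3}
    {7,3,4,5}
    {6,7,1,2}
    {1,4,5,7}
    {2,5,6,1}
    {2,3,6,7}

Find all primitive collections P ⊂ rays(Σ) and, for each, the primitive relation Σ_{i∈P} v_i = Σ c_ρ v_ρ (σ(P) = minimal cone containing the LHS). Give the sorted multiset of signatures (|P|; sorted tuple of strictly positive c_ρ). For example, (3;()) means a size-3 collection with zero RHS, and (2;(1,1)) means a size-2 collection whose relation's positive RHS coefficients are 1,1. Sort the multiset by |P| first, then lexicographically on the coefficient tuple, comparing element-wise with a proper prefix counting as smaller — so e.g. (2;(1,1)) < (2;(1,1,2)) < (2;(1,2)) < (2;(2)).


Δ(Σ) — 7 vertices, 3 min non-faces:

  • {2,4}:  v_{2} + v_{4} = 0 ; sig = (2;())
  • {1,3}:  v_{1} + v_{3} = v_{4} ; sig = (2;(1))
  • {5,6,7}:  v_{5} + v_{6} + v_{7} = v_{1} ; sig = (3;(1))

Signatures (|P|; sorted positive RHS coefficients), sorted:
{ (2;()),  (2;(1)),  (3;(1)) }


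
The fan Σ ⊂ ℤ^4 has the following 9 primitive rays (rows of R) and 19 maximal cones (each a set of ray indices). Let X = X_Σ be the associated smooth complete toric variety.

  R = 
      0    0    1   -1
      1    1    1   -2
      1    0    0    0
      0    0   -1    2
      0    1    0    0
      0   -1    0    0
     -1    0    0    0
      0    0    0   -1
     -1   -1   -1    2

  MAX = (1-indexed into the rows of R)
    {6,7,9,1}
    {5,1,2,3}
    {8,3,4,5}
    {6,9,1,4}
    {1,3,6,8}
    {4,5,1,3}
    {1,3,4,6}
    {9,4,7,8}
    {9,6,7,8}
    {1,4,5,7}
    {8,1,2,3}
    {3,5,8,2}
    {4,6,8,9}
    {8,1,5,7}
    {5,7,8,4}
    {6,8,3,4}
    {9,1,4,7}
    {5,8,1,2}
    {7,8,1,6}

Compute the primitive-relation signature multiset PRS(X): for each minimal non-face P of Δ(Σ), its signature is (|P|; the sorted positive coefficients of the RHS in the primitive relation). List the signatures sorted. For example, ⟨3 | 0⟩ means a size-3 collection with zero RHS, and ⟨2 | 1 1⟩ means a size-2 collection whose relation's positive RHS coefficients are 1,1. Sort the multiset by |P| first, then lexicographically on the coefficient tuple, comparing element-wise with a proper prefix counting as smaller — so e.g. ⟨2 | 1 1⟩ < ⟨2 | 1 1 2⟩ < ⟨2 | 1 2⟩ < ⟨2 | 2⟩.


12 minimal non-faces of Δ(Σ) (on 9 rays):

  {2,9}:  v_{2} + v_{9} = 0 — sig = ⟨2 | 0⟩
  {3,7}:  v_{3} + v_{7} = 0 — sig = ⟨2 | 0⟩
  {5,6}:  v_{5} + v_{6} = 0 — sig = ⟨2 | 0⟩
  {2,4}:  v_{2} + v_{4} = v_{3} + v_{5} — sig = ⟨2 | 1 1⟩
  {3,9}:  v_{3} + v_{9} = v_{4} + v_{6} — sig = ⟨2 | 1 1⟩
  {5,9}:  v_{5} + v_{9} = v_{4} + v_{7} — sig = ⟨2 | 1 1⟩
  {2,6}:  v_{2} + v_{6} = v_{1} + v_{3} + v_{8} — sig = ⟨2 | 1 1 1⟩
  {2,7}:  v_{2} + v_{7} = v_{1} + v_{5} + v_{8} — sig = ⟨2 | 1 1 1⟩
  {1,4,8}:  v_{1} + v_{4} + v_{8} = 0 — sig = ⟨3 | 0⟩
  {4,6,7}:  v_{4} + v_{6} + v_{7} = v_{9} — sig = ⟨3 | 1⟩
  {1,8,9}:  v_{1} + v_{8} + v_{9} = v_{6} + v_{7} — sig = ⟨3 | 1 1⟩
  {1,3,5,8}:  v_{1} + v_{3} + v_{5} + v_{8} = v_{2} — sig = ⟨4 | 1⟩

so the primitive-relation signature multiset is
    ⟨2 | 0⟩
    ⟨2 | 0⟩
    ⟨2 | 0⟩
    ⟨2 | 1 1⟩
    ⟨2 | 1 1⟩
    ⟨2 | 1 1⟩
    ⟨2 | 1 1 1⟩
    ⟨2 | 1 1 1⟩
    ⟨3 | 0⟩
    ⟨3 | 1⟩
    ⟨3 | 1 1⟩
    ⟨4 | 1⟩


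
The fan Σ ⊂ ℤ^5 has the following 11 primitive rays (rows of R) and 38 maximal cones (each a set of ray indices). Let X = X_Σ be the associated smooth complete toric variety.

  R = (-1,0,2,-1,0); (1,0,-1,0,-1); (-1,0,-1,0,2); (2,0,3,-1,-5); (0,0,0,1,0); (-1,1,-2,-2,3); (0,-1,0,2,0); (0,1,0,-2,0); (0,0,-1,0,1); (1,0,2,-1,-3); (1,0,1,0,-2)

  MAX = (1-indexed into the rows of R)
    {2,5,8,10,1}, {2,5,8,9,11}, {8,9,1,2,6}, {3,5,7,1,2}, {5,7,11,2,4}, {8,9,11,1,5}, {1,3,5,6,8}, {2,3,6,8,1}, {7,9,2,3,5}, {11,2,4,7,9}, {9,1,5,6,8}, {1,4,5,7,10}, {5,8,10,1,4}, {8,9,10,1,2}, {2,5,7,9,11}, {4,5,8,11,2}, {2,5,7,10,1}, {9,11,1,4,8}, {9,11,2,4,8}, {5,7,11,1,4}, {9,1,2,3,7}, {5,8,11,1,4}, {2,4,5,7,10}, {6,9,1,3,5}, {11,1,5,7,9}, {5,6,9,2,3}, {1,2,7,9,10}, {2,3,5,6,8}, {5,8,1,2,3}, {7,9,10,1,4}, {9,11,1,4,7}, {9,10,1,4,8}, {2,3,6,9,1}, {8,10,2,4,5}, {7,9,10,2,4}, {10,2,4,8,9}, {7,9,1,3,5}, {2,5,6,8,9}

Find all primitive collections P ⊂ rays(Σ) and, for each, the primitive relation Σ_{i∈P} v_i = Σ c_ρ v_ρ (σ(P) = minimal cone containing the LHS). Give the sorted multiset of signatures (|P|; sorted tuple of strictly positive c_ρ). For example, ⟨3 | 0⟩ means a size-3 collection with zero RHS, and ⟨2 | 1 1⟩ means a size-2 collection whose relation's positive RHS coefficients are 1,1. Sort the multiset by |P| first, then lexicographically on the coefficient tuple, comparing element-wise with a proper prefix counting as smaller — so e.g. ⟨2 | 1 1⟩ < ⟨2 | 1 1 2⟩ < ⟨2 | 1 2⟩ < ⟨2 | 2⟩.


16 minimal non-faces of Δ(Σ) (on 11 rays):

  P = {3,11}:  v_{3} + v_{11} = 0 — sig = ⟨2 | 0⟩
  P = {7,8}:  v_{7} + v_{8} = 0 — sig = ⟨2 | 0⟩
  P = {3,4}:  v_{3} + v_{4} = v_{10} — sig = ⟨2 | 1⟩
  P = {10,11}:  v_{10} + v_{11} = v_{4} — sig = ⟨2 | 1⟩
  P = {3,10}:  v_{3} + v_{10} = v_{1} + v_{2} — sig = ⟨2 | 1 1⟩
  P = {6,7}:  v_{6} + v_{7} = v_{3} + v_{9} — sig = ⟨2 | 1 1⟩
  P = {6,11}:  v_{6} + v_{11} = v_{8} + v_{9} — sig = ⟨2 | 1 1⟩
  P = {4,6}:  v_{4} + v_{6} = v_{8} + v_{9} + v_{10} — sig = ⟨2 | 1 1 1⟩
  P = {6,10}:  v_{6} + v_{10} = v_{1} + v_{2} + v_{8} + v_{9} — sig = ⟨2 | 1 1 1 1⟩
  P = {1,2,11}:  v_{1} + v_{2} + v_{11} = v_{10} — sig = ⟨3 | 1⟩
  P = {3,8,9}:  v_{3} + v_{8} + v_{9} = v_{6} — sig = ⟨3 | 1⟩
  P = {5,9,10}:  v_{5} + v_{9} + v_{10} = v_{11} — sig = ⟨3 | 1⟩
  P = {1,2,4}:  v_{1} + v_{2} + v_{4} = 2·v_{10} — sig = ⟨3 | 2⟩
  P = {4,5,9}:  v_{4} + v_{5} + v_{9} = 2·v_{11} — sig = ⟨3 | 2⟩
  P = {1,2,5,9}:  v_{1} + v_{2} + v_{5} + v_{9} = 0 — sig = ⟨4 | 0⟩
  P = {1,2,5,6}:  v_{1} + v_{2} + v_{5} + v_{6} = v_{3} + v_{8} — sig = ⟨4 | 1 1⟩

Hence PRS(X_Σ) =
    ⟨2 | 0⟩
    ⟨2 | 0⟩
    ⟨2 | 1⟩
    ⟨2 | 1⟩
    ⟨2 | 1 1⟩
    ⟨2 | 1 1⟩
    ⟨2 | 1 1⟩
    ⟨2 | 1 1 1⟩
    ⟨2 | 1 1 1 1⟩
    ⟨3 | 1⟩
    ⟨3 | 1⟩
    ⟨3 | 1⟩
    ⟨3 | 2⟩
    ⟨3 | 2⟩
    ⟨4 | 0⟩
    ⟨4 | 1 1⟩


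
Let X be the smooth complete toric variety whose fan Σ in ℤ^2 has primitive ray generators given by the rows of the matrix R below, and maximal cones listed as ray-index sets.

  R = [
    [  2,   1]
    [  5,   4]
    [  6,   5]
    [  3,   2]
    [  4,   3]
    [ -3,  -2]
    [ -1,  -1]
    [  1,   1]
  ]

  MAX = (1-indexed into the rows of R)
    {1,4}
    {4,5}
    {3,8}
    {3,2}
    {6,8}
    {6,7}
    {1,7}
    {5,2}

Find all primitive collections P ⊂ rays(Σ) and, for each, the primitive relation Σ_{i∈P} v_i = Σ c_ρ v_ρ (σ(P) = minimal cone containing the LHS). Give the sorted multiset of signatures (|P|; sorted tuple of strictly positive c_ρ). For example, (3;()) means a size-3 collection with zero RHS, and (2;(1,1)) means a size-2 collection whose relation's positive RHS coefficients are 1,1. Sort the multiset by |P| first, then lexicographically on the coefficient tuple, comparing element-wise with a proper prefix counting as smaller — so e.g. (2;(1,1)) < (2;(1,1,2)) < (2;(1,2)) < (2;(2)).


The 20 primitive collections of Σ (r=8, n=2):

  P = {4,6}:  v_{4} + v_{6} = 0  so sig = (2;())
  P = {7,8}:  v_{7} + v_{8} = 0  so sig = (2;())
  P = {1,6}:  v_{1} + v_{6} = v_{7}  so sig = (2;(1))
  P = {1,8}:  v_{1} + v_{8} = v_{4}  so sig = (2;(1))
  P = {2,7}:  v_{2} + v_{7} = v_{5}  so sig = (2;(1))
  P = {2,8}:  v_{2} + v_{8} = v_{3}  so sig = (2;(1))
  P = {3,7}:  v_{3} + v_{7} = v_{2}  so sig = (2;(1))
  P = {4,7}:  v_{4} + v_{7} = v_{1}  so sig = (2;(1))
  P = {4,8}:  v_{4} + v_{8} = v_{5}  so sig = (2;(1))
  P = {5,6}:  v_{5} + v_{6} = v_{8}  so sig = (2;(1))
  P = {5,7}:  v_{5} + v_{7} = v_{4}  so sig = (2;(1))
  P = {5,8}:  v_{5} + v_{8} = v_{2}  so sig = (2;(1))
  P = {1,2}:  v_{1} + v_{2} = v_{4} + v_{5}  so sig = (2;(1,1))
  P = {3,4}:  v_{3} + v_{4} = v_{2} + v_{5}  so sig = (2;(1,1))
  P = {1,3}:  v_{1} + v_{3} = 2·v_{5}  so sig = (2;(2))
  P = {1,5}:  v_{1} + v_{5} = 2·v_{4}  so sig = (2;(2))
  P = {2,4}:  v_{2} + v_{4} = 2·v_{5}  so sig = (2;(2))
  P = {2,6}:  v_{2} + v_{6} = 2·v_{8}  so sig = (2;(2))
  P = {3,5}:  v_{3} + v_{5} = 2·v_{2}  so sig = (2;(2))
  P = {3,6}:  v_{3} + v_{6} = 3·v_{8}  so sig = (2;(3))

Sorted signature multiset PRS(X):
    (2;())
    (2;())
    (2;(1))
    (2;(1))
    (2;(1))
    (2;(1))
    (2;(1))
    (2;(1))
    (2;(1))
    (2;(1))
    (2;(1))
    (2;(1))
    (2;(1,1))
    (2;(1,1))
    (2;(2))
    (2;(2))
    (2;(2))
    (2;(2))
    (2;(2))
    (2;(3))


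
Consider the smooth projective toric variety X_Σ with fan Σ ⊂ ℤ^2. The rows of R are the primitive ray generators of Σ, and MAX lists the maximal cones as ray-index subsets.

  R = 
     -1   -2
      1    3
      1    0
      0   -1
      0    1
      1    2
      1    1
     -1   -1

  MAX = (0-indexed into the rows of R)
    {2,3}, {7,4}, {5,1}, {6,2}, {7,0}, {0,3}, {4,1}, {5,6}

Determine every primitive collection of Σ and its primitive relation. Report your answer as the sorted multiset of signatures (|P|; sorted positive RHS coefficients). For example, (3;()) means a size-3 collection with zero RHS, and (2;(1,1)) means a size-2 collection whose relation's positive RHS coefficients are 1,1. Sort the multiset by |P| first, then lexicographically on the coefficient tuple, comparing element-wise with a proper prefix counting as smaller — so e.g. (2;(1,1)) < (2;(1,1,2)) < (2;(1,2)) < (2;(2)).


The 20 primitive collections of Σ (r=8, n=2):

  P={0,5}:  v_{0} + v_{5} = 0  ⇒ sig = (2;())
  P={3,4}:  v_{3} + v_{4} = 0  ⇒ sig = (2;())
  P={6,7}:  v_{6} + v_{7} = 0  ⇒ sig = (2;())
  P={0,1}:  v_{0} + v_{1} = v_{4}  ⇒ sig = (2;(1))
  P={0,4}:  v_{0} + v_{4} = v_{7}  ⇒ sig = (2;(1))
  P={0,6}:  v_{0} + v_{6} = v_{3}  ⇒ sig = (2;(1))
  P={1,3}:  v_{1} + v_{3} = v_{5}  ⇒ sig = (2;(1))
  P={2,4}:  v_{2} + v_{4} = v_{6}  ⇒ sig = (2;(1))
  P={2,7}:  v_{2} + v_{7} = v_{3}  ⇒ sig = (2;(1))
  P={3,5}:  v_{3} + v_{5} = v_{6}  ⇒ sig = (2;(1))
  P={3,6}:  v_{3} + v_{6} = v_{2}  ⇒ sig = (2;(1))
  P={3,7}:  v_{3} + v_{7} = v_{0}  ⇒ sig = (2;(1))
  P={4,5}:  v_{4} + v_{5} = v_{1}  ⇒ sig = (2;(1))
  P={4,6}:  v_{4} + v_{6} = v_{5}  ⇒ sig = (2;(1))
  P={5,7}:  v_{5} + v_{7} = v_{4}  ⇒ sig = (2;(1))
  P={1,2}:  v_{1} + v_{2} = v_{5} + v_{6}  ⇒ sig = (2;(1,1))
  P={0,2}:  v_{0} + v_{2} = 2·v_{3}  ⇒ sig = (2;(2))
  P={1,6}:  v_{1} + v_{6} = 2·v_{5}  ⇒ sig = (2;(2))
  P={1,7}:  v_{1} + v_{7} = 2·v_{4}  ⇒ sig = (2;(2))
  P={2,5}:  v_{2} + v_{5} = 2·v_{6}  ⇒ sig = (2;(2))

so the primitive-relation signature multiset is
    |P|=2: 20 collections, coeffs (), (), (), (1), (1), (1), (1), (1), (1), (1), (1), (1), (1), (1), (1), (1,1), (2), (2), (2), (2)


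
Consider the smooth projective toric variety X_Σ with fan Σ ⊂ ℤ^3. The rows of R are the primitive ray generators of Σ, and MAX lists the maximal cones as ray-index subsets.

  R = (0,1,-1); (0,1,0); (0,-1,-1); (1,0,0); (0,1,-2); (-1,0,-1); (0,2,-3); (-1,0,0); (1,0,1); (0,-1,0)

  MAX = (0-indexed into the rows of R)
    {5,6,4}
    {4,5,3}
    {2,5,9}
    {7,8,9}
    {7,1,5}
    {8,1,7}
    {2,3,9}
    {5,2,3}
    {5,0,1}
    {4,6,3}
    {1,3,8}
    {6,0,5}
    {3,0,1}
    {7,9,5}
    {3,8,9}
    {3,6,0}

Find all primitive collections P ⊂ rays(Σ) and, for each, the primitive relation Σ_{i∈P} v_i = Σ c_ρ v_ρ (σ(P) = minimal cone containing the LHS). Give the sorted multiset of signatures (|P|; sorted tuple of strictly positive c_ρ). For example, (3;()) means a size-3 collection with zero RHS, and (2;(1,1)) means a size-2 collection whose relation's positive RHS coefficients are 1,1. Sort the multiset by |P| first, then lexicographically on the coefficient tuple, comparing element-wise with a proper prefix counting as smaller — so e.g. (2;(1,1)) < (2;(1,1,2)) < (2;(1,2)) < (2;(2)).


The 25 primitive collections of Σ (r=10, n=3):

  P = {1,9}:  v_{1} + v_{9} = 0  →  sig = (2;())
  P = {3,7}:  v_{3} + v_{7} = 0  →  sig = (2;())
  P = {5,8}:  v_{5} + v_{8} = 0  →  sig = (2;())
  P = {0,4}:  v_{0} + v_{4} = v_{6}  →  sig = (2;(1))
  P = {0,7}:  v_{0} + v_{7} = v_{1} + v_{5}  →  sig = (2;(1,1))
  P = {0,8}:  v_{0} + v_{8} = v_{1} + v_{3}  →  sig = (2;(1,1))
  P = {0,9}:  v_{0} + v_{9} = v_{3} + v_{5}  →  sig = (2;(1,1))
  P = {1,2}:  v_{1} + v_{2} = v_{3} + v_{5}  →  sig = (2;(1,1))
  P = {2,7}:  v_{2} + v_{7} = v_{5} + v_{9}  →  sig = (2;(1,1))
  P = {2,8}:  v_{2} + v_{8} = v_{3} + v_{9}  →  sig = (2;(1,1))
  P = {4,7}:  v_{4} + v_{7} = v_{0} + v_{5}  →  sig = (2;(1,1))
  P = {4,8}:  v_{4} + v_{8} = v_{0} + v_{3}  →  sig = (2;(1,1))
  P = {6,9}:  v_{6} + v_{9} = v_{3} + v_{4} + v_{5}  →  sig = (2;(1,1,1))
  P = {6,7}:  v_{6} + v_{7} = 2·v_{0} + v_{5}  →  sig = (2;(1,2))
  P = {6,8}:  v_{6} + v_{8} = 2·v_{0} + v_{3}  →  sig = (2;(1,2))
  P = {2,6}:  v_{2} + v_{6} = 2·v_{3} + v_{4} + 2·v_{5}  →  sig = (2;(1,2,2))
  P = {1,4}:  v_{1} + v_{4} = 2·v_{0}  →  sig = (2;(2))
  P = {0,2}:  v_{0} + v_{2} = 2·v_{3} + 2·v_{5}  →  sig = (2;(2,2))
  P = {4,9}:  v_{4} + v_{9} = 2·v_{3} + 2·v_{5}  →  sig = (2;(2,2))
  P = {1,6}:  v_{1} + v_{6} = 3·v_{0}  →  sig = (2;(3))
  P = {2,4}:  v_{2} + v_{4} = 3·v_{3} + 3·v_{5}  →  sig = (2;(3,3))
  P = {0,3,5}:  v_{0} + v_{3} + v_{5} = v_{4}  →  sig = (3;(1))
  P = {1,3,5}:  v_{1} + v_{3} + v_{5} = v_{0}  →  sig = (3;(1))
  P = {3,5,9}:  v_{3} + v_{5} + v_{9} = v_{2}  →  sig = (3;(1))
  P = {3,5,6}:  v_{3} + v_{5} + v_{6} = 2·v_{4}  →  sig = (3;(2))

Hence PRS(X_Σ) =
{ (2;()) ×3,  (2;(1)),  (2;(1,1)) ×8,  (2;(1,1,1)),  (2;(1,2)) ×2,  (2;(1,2,2)),  (2;(2)),  (2;(2,2)) ×2,  (2;(3)),  (2;(3,3)),  (3;(1)) ×3,  (3;(2)) }


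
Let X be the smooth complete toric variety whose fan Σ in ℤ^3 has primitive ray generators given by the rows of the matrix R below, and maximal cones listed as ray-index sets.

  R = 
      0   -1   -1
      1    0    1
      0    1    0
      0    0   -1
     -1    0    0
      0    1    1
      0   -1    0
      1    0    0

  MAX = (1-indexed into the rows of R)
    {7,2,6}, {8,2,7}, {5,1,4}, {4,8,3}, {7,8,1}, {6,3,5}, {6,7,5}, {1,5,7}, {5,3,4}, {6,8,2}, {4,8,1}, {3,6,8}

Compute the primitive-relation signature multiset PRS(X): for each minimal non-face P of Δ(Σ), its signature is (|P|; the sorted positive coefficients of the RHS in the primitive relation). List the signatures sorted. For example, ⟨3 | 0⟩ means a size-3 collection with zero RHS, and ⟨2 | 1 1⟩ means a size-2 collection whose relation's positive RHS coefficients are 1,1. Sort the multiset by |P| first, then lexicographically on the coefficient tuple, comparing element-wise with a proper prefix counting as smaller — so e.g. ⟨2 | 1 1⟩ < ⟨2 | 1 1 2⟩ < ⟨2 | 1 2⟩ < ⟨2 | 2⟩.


Σ has 11 primitive collections:

  • {1,6}:  v_{1} + v_{6} = 0 ; sig = ⟨2 | 0⟩
  • {3,7}:  v_{3} + v_{7} = 0 ; sig = ⟨2 | 0⟩
  • {5,8}:  v_{5} + v_{8} = 0 ; sig = ⟨2 | 0⟩
  • {1,3}:  v_{1} + v_{3} = v_{4} ; sig = ⟨2 | 1⟩
  • {2,4}:  v_{2} + v_{4} = v_{8} ; sig = ⟨2 | 1⟩
  • {4,6}:  v_{4} + v_{6} = v_{3} ; sig = ⟨2 | 1⟩
  • {4,7}:  v_{4} + v_{7} = v_{1} ; sig = ⟨2 | 1⟩
  • {1,2}:  v_{1} + v_{2} = v_{7} + v_{8} ; sig = ⟨2 | 1 1⟩
  • {2,3}:  v_{2} + v_{3} = v_{6} + v_{8} ; sig = ⟨2 | 1 1⟩
  • {2,5}:  v_{2} + v_{5} = v_{6} + v_{7} ; sig = ⟨2 | 1 1⟩
  • {6,7,8}:  v_{6} + v_{7} + v_{8} = v_{2} ; sig = ⟨3 | 1⟩

so the primitive-relation signature multiset is
[⟨2 | 0⟩, ⟨2 | 0⟩, ⟨2 | 0⟩, ⟨2 | 1⟩, ⟨2 | 1⟩, ⟨2 | 1⟩, ⟨2 | 1⟩, ⟨2 | 1 1⟩, ⟨2 | 1 1⟩, ⟨2 | 1 1⟩, ⟨3 | 1⟩]


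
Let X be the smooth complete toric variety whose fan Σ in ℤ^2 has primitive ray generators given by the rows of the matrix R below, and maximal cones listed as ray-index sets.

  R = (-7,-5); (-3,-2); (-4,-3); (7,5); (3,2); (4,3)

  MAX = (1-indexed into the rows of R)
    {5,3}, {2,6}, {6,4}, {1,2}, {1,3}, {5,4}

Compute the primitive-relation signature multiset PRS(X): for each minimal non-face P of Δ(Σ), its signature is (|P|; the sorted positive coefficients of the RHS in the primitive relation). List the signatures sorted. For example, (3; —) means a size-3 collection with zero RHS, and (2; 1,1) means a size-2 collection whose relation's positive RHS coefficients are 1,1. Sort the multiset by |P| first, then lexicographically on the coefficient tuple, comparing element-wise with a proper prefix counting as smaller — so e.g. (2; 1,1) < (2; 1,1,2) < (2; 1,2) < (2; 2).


Minimal non-faces — 9 found among 6 rays, 6 max cones:

  P={1,4}:  v_{1} + v_{4} = 0 — sig = (2; —)
  P={2,5}:  v_{2} + v_{5} = 0 — sig = (2; —)
  P={3,6}:  v_{3} + v_{6} = 0 — sig = (2; —)
  P={1,5}:  v_{1} + v_{5} = v_{3} — sig = (2; 1)
  P={1,6}:  v_{1} + v_{6} = v_{2} — sig = (2; 1)
  P={2,3}:  v_{2} + v_{3} = v_{1} — sig = (2; 1)
  P={2,4}:  v_{2} + v_{4} = v_{6} — sig = (2; 1)
  P={3,4}:  v_{3} + v_{4} = v_{5} — sig = (2; 1)
  P={5,6}:  v_{5} + v_{6} = v_{4} — sig = (2; 1)

so the primitive-relation signature multiset is
    |P|=2: 9 collections, coeffs (), (), (), (1), (1), (1), (1), (1), (1)


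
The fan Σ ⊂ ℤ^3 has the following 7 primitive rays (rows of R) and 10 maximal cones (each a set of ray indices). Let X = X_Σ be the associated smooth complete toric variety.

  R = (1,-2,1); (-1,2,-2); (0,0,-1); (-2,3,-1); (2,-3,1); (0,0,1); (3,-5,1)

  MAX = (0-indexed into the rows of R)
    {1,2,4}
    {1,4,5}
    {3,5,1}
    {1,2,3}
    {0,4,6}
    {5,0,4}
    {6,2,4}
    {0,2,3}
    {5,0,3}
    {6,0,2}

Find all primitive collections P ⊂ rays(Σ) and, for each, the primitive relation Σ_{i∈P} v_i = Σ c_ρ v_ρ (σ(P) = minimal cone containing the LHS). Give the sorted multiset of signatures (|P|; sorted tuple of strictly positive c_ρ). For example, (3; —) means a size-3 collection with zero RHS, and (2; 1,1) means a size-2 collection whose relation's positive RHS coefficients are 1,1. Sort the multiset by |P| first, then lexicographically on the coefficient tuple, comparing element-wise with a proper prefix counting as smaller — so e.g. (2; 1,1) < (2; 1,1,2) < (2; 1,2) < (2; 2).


Σ has 7 primitive collections:

  P = {2,5}:  v_{2} + v_{5} = 0  so sig = (2; —)
  P = {3,4}:  v_{3} + v_{4} = 0  so sig = (2; —)
  P = {0,1}:  v_{0} + v_{1} = v_{2}  so sig = (2; 1)
  P = {3,6}:  v_{3} + v_{6} = v_{0} + v_{2}  so sig = (2; 1,1)
  P = {5,6}:  v_{5} + v_{6} = v_{0} + v_{4}  so sig = (2; 1,1)
  P = {1,6}:  v_{1} + v_{6} = 2·v_{2} + v_{4}  so sig = (2; 1,2)
  P = {0,2,4}:  v_{0} + v_{2} + v_{4} = v_{6}  so sig = (3; 1)

Hence PRS(X_Σ) =
    (2; —)
    (2; —)
    (2; 1)
    (2; 1,1)
    (2; 1,1)
    (2; 1,2)
    (3; 1)


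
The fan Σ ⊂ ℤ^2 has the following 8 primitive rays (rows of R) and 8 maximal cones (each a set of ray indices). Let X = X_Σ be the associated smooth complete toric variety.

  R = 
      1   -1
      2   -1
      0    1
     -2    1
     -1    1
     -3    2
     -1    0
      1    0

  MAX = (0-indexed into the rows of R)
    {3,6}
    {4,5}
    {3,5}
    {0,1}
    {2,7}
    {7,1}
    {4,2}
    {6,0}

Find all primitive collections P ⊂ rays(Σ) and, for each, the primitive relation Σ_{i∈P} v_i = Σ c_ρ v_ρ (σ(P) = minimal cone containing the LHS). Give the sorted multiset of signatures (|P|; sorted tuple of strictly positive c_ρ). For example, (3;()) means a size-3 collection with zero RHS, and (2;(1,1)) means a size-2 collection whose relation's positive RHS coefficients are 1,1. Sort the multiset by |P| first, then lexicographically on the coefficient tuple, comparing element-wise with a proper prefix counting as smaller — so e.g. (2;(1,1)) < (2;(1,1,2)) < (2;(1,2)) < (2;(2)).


The 20 primitive collections of Σ (r=8, n=2):

  P={0,4}:  v_{0} + v_{4} = 0 ; sig = (2;())
  P={1,3}:  v_{1} + v_{3} = 0 ; sig = (2;())
  P={6,7}:  v_{6} + v_{7} = 0 ; sig = (2;())
  P={0,2}:  v_{0} + v_{2} = v_{7} ; sig = (2;(1))
  P={0,3}:  v_{0} + v_{3} = v_{6} ; sig = (2;(1))
  P={0,5}:  v_{0} + v_{5} = v_{3} ; sig = (2;(1))
  P={0,7}:  v_{0} + v_{7} = v_{1} ; sig = (2;(1))
  P={1,4}:  v_{1} + v_{4} = v_{7} ; sig = (2;(1))
  P={1,5}:  v_{1} + v_{5} = v_{4} ; sig = (2;(1))
  P={1,6}:  v_{1} + v_{6} = v_{0} ; sig = (2;(1))
  P={2,6}:  v_{2} + v_{6} = v_{4} ; sig = (2;(1))
  P={3,4}:  v_{3} + v_{4} = v_{5} ; sig = (2;(1))
  P={3,7}:  v_{3} + v_{7} = v_{4} ; sig = (2;(1))
  P={4,6}:  v_{4} + v_{6} = v_{3} ; sig = (2;(1))
  P={4,7}:  v_{4} + v_{7} = v_{2} ; sig = (2;(1))
  P={1,2}:  v_{1} + v_{2} = 2·v_{7} ; sig = (2;(2))
  P={2,3}:  v_{2} + v_{3} = 2·v_{4} ; sig = (2;(2))
  P={5,6}:  v_{5} + v_{6} = 2·v_{3} ; sig = (2;(2))
  P={5,7}:  v_{5} + v_{7} = 2·v_{4} ; sig = (2;(2))
  P={2,5}:  v_{2} + v_{5} = 3·v_{4} ; sig = (2;(3))

so the primitive-relation signature multiset is
    |P|=2: 20 collections, coeffs (), (), (), (1), (1), (1), (1), (1), (1), (1), (1), (1), (1), (1), (1), (2), (2), (2), (2), (3)


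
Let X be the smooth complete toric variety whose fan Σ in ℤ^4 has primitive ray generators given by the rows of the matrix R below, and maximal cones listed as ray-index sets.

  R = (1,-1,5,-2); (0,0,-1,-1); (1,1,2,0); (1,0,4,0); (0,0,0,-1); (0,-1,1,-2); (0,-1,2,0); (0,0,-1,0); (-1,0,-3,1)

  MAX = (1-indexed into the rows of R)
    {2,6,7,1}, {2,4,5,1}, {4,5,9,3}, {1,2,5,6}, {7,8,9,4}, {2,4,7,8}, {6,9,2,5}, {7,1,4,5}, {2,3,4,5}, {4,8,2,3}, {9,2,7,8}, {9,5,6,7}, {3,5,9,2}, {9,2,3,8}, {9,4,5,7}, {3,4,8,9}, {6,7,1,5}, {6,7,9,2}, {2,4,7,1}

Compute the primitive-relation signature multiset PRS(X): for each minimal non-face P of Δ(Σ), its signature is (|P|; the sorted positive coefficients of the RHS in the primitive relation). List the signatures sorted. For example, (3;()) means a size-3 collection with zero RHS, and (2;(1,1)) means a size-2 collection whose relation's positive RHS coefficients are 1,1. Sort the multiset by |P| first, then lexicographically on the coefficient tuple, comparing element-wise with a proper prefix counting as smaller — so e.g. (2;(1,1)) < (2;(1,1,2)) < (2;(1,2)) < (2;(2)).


The 10 primitive collections of Σ (r=9, n=4):

  P={3,7}:  v_{3} + v_{7} = v_{4} — sig = (2;(1))
  P={4,6}:  v_{4} + v_{6} = v_{1} — sig = (2;(1))
  P={5,8}:  v_{5} + v_{8} = v_{2} — sig = (2;(1))
  P={1,9}:  v_{1} + v_{9} = v_{5} + v_{7} — sig = (2;(1,1))
  P={3,6}:  v_{3} + v_{6} = v_{2} + v_{4} + v_{5} — sig = (2;(1,1,1))
  P={1,3}:  v_{1} + v_{3} = v_{2} + 2·v_{4} + v_{5} — sig = (2;(1,1,2))
  P={1,8}:  v_{1} + v_{8} = 2·v_{2} + v_{4} + v_{7} — sig = (2;(1,1,2))
  P={6,8}:  v_{6} + v_{8} = 2·v_{2} + v_{7} — sig = (2;(1,2))
  P={2,4,9}:  v_{2} + v_{4} + v_{9} = 0 — sig = (3;())
  P={2,5,7}:  v_{2} + v_{5} + v_{7} = v_{6} — sig = (3;(1))

Hence PRS(X_Σ) =
{ (2;(1)) ×3,  (2;(1,1)),  (2;(1,1,1)),  (2;(1,1,2)) ×2,  (2;(1,2)),  (3;()),  (3;(1)) }


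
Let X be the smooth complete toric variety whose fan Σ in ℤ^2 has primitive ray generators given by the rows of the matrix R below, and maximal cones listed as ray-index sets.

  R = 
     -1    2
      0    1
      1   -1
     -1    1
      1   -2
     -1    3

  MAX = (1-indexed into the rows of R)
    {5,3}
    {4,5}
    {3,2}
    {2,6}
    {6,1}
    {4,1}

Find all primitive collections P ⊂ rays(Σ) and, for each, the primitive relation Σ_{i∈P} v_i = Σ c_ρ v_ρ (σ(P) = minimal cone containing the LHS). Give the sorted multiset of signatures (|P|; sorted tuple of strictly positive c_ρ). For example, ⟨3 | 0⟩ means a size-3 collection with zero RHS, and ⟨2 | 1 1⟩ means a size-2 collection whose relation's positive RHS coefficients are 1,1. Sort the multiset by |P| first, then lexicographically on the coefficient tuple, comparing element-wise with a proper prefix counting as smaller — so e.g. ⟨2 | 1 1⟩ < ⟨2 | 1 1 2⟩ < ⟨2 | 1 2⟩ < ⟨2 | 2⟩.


9 collections generate NE(X_Σ); each relation:

  {1,5}:  v_{1} + v_{5} = 0  ⇒ sig = ⟨2 | 0⟩
  {3,4}:  v_{3} + v_{4} = 0  ⇒ sig = ⟨2 | 0⟩
  {1,2}:  v_{1} + v_{2} = v_{6}  ⇒ sig = ⟨2 | 1⟩
  {1,3}:  v_{1} + v_{3} = v_{2}  ⇒ sig = ⟨2 | 1⟩
  {2,4}:  v_{2} + v_{4} = v_{1}  ⇒ sig = ⟨2 | 1⟩
  {2,5}:  v_{2} + v_{5} = v_{3}  ⇒ sig = ⟨2 | 1⟩
  {5,6}:  v_{5} + v_{6} = v_{2}  ⇒ sig = ⟨2 | 1⟩
  {3,6}:  v_{3} + v_{6} = 2·v_{2}  ⇒ sig = ⟨2 | 2⟩
  {4,6}:  v_{4} + v_{6} = 2·v_{1}  ⇒ sig = ⟨2 | 2⟩

Signatures (|P|; sorted positive RHS coefficients), sorted:
    |P|=2: 9 collections, coeffs (), (), (1), (1), (1), (1), (1), (2), (2)


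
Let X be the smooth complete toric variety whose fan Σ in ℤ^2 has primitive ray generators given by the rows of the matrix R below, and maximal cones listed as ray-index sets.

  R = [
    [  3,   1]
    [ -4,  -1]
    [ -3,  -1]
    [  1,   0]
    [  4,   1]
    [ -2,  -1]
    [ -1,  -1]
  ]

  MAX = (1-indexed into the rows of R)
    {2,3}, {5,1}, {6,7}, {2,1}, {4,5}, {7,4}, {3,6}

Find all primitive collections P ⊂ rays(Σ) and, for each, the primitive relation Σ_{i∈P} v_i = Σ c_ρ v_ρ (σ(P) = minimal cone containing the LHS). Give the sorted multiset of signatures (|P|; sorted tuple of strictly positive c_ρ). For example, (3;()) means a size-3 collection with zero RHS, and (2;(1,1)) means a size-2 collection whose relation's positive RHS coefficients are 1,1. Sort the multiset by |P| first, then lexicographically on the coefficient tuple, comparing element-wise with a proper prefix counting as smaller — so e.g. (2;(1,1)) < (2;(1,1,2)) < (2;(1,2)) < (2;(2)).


|primitive collections| = 14. Relations:

  • {1,3}:  v_{1} + v_{3} = 0  ⇒ sig = (2;())
  • {2,5}:  v_{2} + v_{5} = 0  ⇒ sig = (2;())
  • {1,4}:  v_{1} + v_{4} = v_{5}  ⇒ sig = (2;(1))
  • {1,6}:  v_{1} + v_{6} = v_{4}  ⇒ sig = (2;(1))
  • {2,4}:  v_{2} + v_{4} = v_{3}  ⇒ sig = (2;(1))
  • {3,4}:  v_{3} + v_{4} = v_{6}  ⇒ sig = (2;(1))
  • {3,5}:  v_{3} + v_{5} = v_{4}  ⇒ sig = (2;(1))
  • {4,6}:  v_{4} + v_{6} = v_{7}  ⇒ sig = (2;(1))
  • {2,7}:  v_{2} + v_{7} = v_{3} + v_{6}  ⇒ sig = (2;(1,1))
  • {1,7}:  v_{1} + v_{7} = 2·v_{4}  ⇒ sig = (2;(2))
  • {2,6}:  v_{2} + v_{6} = 2·v_{3}  ⇒ sig = (2;(2))
  • {3,7}:  v_{3} + v_{7} = 2·v_{6}  ⇒ sig = (2;(2))
  • {5,6}:  v_{5} + v_{6} = 2·v_{4}  ⇒ sig = (2;(2))
  • {5,7}:  v_{5} + v_{7} = 3·v_{4}  ⇒ sig = (2;(3))

Hence PRS(X_Σ) =
{ (2;()) ×2,  (2;(1)) ×6,  (2;(1,1)),  (2;(2)) ×4,  (2;(3)) }


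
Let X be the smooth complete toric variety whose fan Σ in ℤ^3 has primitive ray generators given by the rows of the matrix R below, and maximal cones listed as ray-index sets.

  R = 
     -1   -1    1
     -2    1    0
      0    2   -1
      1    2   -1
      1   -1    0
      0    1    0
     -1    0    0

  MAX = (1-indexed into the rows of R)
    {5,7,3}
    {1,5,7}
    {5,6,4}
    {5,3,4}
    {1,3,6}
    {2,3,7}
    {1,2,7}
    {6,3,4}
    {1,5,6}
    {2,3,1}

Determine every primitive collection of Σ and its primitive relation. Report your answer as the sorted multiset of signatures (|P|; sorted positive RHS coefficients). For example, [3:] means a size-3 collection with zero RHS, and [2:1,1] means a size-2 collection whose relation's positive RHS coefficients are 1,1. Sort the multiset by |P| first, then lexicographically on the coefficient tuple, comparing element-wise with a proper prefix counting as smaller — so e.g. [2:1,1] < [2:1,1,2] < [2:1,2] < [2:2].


Δ(Σ) — 7 vertices, 9 min non-faces:

  P={1,4}:  v_{1} + v_{4} = v_{6} ; sig = [2:1]
  P={2,5}:  v_{2} + v_{5} = v_{7} ; sig = [2:1]
  P={4,7}:  v_{4} + v_{7} = v_{3} ; sig = [2:1]
  P={6,7}:  v_{6} + v_{7} = v_{1} + v_{3} ; sig = [2:1,1]
  P={2,4}:  v_{2} + v_{4} = v_{1} + 2·v_{3} ; sig = [2:1,2]
  P={2,6}:  v_{2} + v_{6} = 2·v_{1} + 2·v_{3} ; sig = [2:2,2]
  P={1,3,5}:  v_{1} + v_{3} + v_{5} = 0 ; sig = [3:]
  P={1,3,7}:  v_{1} + v_{3} + v_{7} = v_{2} ; sig = [3:1]
  P={3,5,6}:  v_{3} + v_{5} + v_{6} = v_{4} ; sig = [3:1]

Signatures (|P|; sorted positive RHS coefficients), sorted:
{ [2:1] ×3,  [2:1,1],  [2:1,2],  [2:2,2],  [3:],  [3:1] ×2 }
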